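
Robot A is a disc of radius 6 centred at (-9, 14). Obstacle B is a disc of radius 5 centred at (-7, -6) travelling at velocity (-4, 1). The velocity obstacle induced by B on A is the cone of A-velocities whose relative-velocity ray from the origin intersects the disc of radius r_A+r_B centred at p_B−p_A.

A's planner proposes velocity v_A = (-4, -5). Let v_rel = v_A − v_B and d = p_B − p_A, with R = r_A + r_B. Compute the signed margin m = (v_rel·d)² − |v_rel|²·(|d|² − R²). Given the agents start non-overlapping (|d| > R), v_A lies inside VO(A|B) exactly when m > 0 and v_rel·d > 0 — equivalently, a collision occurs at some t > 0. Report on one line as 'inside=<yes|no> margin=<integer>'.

d = (2, -20),  |d|² = 404;  R = 6+5 = 11,  c = 404−11² = 283
v_rel = (0, -6),  |v_rel|² = 36;  v_rel·d = (0)·(2) + (-6)·(-20) = 120
36·t² − 240·t + 283 = 0  ⇒  m = 120² − 36·283 = 4212
m = 4212 > 0,  v_rel·d = 120 > 0  ⇒  inside

inside=yes margin=4212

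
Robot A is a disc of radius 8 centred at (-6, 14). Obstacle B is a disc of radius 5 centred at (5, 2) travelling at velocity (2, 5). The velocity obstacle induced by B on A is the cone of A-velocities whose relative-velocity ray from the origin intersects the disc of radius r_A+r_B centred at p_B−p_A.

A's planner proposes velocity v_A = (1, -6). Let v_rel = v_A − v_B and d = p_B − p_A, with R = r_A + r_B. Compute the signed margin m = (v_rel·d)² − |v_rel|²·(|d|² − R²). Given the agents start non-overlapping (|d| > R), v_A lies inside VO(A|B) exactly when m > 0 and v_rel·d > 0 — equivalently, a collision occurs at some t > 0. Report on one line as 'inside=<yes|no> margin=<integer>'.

d = (11, -12),  |d|² = 265;  R = 8+5 = 13,  c = 265−13² = 96
v_rel = (-1, -11),  |v_rel|² = 122;  v_rel·d = (-1)·(11) + (-11)·(-12) = 121
122·t² − 242·t + 96 = 0  ⇒  m = 121² − 122·96 = 2929
m = 2929 > 0,  v_rel·d = 121 > 0  ⇒  inside

inside=yes margin=2929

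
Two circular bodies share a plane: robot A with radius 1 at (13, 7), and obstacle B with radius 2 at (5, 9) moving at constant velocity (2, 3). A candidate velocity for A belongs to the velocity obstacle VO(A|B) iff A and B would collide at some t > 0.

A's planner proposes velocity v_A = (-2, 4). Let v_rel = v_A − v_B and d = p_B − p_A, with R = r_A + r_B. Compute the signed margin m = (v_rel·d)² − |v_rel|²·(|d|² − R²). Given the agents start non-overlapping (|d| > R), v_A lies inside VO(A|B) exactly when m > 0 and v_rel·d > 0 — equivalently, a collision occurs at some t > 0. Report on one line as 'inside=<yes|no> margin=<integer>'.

d = (-8, 2),  |d|² = 68;  R = 1+2 = 3,  c = 68−3² = 59
v_rel = (-4, 1),  |v_rel|² = 17;  v_rel·d = (-4)·(-8) + (1)·(2) = 34
17·t² − 68·t + 59 = 0  ⇒  m = 34² − 17·59 = 153
m = 153 > 0,  v_rel·d = 34 > 0  ⇒  inside

inside=yes margin=153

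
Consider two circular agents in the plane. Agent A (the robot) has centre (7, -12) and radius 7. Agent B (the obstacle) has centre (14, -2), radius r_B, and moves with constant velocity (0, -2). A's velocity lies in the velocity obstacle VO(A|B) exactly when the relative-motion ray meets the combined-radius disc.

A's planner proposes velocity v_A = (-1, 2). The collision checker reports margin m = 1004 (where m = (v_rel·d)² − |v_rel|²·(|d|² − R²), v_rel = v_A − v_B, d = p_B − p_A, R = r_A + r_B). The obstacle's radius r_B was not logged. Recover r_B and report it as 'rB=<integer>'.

m = 1004
d = (7, 10);  v_rel = (-1, 4),  |v_rel|² = 17
v_rel×d = (-1)·(10) − (4)·(7) = -38
since m = R²·17 − (-38)²:  R² = (1444 + 1004) / 17 = 144
R = √144 = 12  ⇒  r_B = 12 − 7 = 5

rB=5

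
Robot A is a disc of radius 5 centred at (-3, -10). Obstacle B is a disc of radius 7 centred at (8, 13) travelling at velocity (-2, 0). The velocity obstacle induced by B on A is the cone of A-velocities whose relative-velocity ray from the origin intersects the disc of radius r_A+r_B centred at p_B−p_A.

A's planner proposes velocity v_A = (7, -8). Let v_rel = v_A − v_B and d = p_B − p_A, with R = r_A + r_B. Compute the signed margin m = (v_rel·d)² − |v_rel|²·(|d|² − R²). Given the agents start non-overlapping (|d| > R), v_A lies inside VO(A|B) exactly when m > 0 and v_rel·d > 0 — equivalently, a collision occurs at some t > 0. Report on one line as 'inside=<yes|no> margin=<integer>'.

d = (11, 23),  |d|² = 650;  R = 5+7 = 12,  c = 650−12² = 506
v_rel = (9, -8),  |v_rel|² = 145;  v_rel·d = (9)·(11) + (-8)·(23) = -85
145·t² + 170·t + 506 = 0  ⇒  m = (-85)² − 145·506 = -66145
m = -66145 < 0,  v_rel·d = -85 < 0  ⇒  outside

inside=no margin=-66145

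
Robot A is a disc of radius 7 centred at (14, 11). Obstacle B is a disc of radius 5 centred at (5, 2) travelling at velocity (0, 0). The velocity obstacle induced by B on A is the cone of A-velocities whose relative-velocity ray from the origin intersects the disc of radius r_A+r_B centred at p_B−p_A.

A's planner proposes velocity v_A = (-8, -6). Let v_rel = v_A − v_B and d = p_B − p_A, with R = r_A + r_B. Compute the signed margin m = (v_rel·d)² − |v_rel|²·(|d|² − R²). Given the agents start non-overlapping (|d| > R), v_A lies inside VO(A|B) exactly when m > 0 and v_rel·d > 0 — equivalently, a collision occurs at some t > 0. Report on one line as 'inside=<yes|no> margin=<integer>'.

d = (-9, -9),  |d|² = 162;  R = 7+5 = 12,  c = 162−12² = 18
v_rel = (-8, -6),  |v_rel|² = 100;  v_rel·d = (-8)·(-9) + (-6)·(-9) = 126
100·t² − 252·t + 18 = 0  ⇒  m = 126² − 100·18 = 14076
m = 14076 > 0,  v_rel·d = 126 > 0  ⇒  inside

inside=yes margin=14076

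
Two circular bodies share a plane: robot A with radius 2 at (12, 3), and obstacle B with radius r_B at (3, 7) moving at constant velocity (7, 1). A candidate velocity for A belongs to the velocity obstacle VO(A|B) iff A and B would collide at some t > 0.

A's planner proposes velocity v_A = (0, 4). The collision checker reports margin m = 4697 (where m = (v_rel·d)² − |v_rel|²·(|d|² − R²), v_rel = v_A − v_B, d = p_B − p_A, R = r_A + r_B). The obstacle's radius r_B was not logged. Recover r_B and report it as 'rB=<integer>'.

m = 4697
d = (-9, 4);  v_rel = (-7, 3),  |v_rel|² = 58
v_rel×d = (-7)·(4) − (3)·(-9) = -1
since m = R²·58 − (-1)²:  R² = (1 + 4697) / 58 = 81
R = √81 = 9  ⇒  r_B = 9 − 2 = 7

rB=7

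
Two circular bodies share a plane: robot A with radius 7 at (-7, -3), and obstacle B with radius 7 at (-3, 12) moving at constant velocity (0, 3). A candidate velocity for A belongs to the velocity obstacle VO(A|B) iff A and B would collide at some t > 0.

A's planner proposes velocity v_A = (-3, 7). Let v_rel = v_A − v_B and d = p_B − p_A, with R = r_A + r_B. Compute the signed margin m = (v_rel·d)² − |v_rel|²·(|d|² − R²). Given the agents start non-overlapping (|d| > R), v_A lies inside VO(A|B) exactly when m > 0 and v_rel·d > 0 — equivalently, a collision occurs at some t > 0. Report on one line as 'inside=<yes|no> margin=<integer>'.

d = (4, 15),  |d|² = 241;  R = 7+7 = 14,  c = 241−14² = 45
v_rel = (-3, 4),  |v_rel|² = 25;  v_rel·d = (-3)·(4) + (4)·(15) = 48
25·t² − 96·t + 45 = 0  ⇒  m = 48² − 25·45 = 1179
m = 1179 > 0,  v_rel·d = 48 > 0  ⇒  inside

inside=yes margin=1179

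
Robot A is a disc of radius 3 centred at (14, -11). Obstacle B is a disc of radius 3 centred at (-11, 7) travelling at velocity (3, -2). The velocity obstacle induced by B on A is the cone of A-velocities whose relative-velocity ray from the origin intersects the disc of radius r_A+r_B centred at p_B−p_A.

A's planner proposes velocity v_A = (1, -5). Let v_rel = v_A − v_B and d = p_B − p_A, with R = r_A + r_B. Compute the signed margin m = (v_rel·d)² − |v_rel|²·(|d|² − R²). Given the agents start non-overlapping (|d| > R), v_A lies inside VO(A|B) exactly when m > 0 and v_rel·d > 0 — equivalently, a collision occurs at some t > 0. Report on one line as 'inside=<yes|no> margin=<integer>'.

d = (-25, 18),  |d|² = 949;  R = 3+3 = 6,  c = 949−6² = 913
v_rel = (-2, -3),  |v_rel|² = 13;  v_rel·d = (-2)·(-25) + (-3)·(18) = -4
13·t² + 8·t + 913 = 0  ⇒  m = (-4)² − 13·913 = -11853
m = -11853 < 0,  v_rel·d = -4 < 0  ⇒  outside

inside=no margin=-11853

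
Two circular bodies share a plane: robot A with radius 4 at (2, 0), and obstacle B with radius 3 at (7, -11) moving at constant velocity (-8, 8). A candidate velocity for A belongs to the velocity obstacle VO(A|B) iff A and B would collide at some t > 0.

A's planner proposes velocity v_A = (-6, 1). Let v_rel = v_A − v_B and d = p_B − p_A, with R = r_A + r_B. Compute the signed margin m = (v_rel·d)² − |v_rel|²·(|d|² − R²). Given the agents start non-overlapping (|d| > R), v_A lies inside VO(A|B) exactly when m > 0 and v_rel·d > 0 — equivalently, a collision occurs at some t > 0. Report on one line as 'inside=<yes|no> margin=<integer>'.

d = (5, -11),  |d|² = 146;  R = 4+3 = 7,  c = 146−7² = 97
v_rel = (2, -7),  |v_rel|² = 53;  v_rel·d = (2)·(5) + (-7)·(-11) = 87
53·t² − 174·t + 97 = 0  ⇒  m = 87² − 53·97 = 2428
m = 2428 > 0,  v_rel·d = 87 > 0  ⇒  inside

inside=yes margin=2428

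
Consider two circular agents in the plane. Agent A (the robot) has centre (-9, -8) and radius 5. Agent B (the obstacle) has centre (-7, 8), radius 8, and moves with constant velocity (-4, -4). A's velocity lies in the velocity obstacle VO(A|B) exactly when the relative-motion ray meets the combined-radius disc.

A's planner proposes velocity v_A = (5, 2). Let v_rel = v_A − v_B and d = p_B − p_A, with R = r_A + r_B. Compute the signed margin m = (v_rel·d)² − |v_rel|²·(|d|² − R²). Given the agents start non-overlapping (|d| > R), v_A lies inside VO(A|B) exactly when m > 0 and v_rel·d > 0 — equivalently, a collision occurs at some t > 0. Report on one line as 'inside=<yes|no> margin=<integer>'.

d = (2, 16),  |d|² = 260;  R = 5+8 = 13,  c = 260−13² = 91
v_rel = (9, 6),  |v_rel|² = 117;  v_rel·d = (9)·(2) + (6)·(16) = 114
117·t² − 228·t + 91 = 0  ⇒  m = 114² − 117·91 = 2349
m = 2349 > 0,  v_rel·d = 114 > 0  ⇒  inside

inside=yes margin=2349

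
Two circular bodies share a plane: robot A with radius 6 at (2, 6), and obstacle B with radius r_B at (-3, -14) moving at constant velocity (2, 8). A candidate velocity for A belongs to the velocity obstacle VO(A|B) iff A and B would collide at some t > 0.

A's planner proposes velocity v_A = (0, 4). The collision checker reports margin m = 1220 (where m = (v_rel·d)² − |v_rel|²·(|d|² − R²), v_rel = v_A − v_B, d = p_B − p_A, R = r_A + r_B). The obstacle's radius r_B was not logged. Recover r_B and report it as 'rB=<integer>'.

m = 1220
d = (-5, -20);  v_rel = (-2, -4),  |v_rel|² = 20
v_rel×d = (-2)·(-20) − (-4)·(-5) = 20
since m = R²·20 − 20²:  R² = (400 + 1220) / 20 = 81
R = √81 = 9  ⇒  r_B = 9 − 6 = 3

rB=3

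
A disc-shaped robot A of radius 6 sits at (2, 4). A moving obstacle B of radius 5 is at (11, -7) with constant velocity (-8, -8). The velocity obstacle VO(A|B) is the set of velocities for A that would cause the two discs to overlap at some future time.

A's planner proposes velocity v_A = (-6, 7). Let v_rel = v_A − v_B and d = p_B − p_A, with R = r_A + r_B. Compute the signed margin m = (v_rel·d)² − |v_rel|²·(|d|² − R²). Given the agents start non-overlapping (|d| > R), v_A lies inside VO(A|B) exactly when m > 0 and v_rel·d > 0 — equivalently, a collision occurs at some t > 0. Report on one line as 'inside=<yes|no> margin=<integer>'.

d = (9, -11),  |d|² = 202;  R = 6+5 = 11,  c = 202−11² = 81
v_rel = (2, 15),  |v_rel|² = 229;  v_rel·d = (2)·(9) + (15)·(-11) = -147
229·t² + 294·t + 81 = 0  ⇒  m = (-147)² − 229·81 = 3060
m = 3060 > 0,  v_rel·d = -147 < 0  ⇒  outside

inside=no margin=3060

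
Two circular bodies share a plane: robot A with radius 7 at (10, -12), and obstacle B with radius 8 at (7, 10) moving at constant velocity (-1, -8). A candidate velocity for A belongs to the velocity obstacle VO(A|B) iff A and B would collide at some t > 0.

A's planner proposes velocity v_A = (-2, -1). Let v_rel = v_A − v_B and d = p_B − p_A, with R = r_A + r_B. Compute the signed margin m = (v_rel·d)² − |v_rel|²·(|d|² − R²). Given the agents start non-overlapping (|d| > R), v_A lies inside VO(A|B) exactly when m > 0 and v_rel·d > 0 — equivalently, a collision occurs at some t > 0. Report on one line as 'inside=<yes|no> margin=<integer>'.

d = (-3, 22),  |d|² = 493;  R = 7+8 = 15,  c = 493−15² = 268
v_rel = (-1, 7),  |v_rel|² = 50;  v_rel·d = (-1)·(-3) + (7)·(22) = 157
50·t² − 314·t + 268 = 0  ⇒  m = 157² − 50·268 = 11249
m = 11249 > 0,  v_rel·d = 157 > 0  ⇒  inside

inside=yes margin=11249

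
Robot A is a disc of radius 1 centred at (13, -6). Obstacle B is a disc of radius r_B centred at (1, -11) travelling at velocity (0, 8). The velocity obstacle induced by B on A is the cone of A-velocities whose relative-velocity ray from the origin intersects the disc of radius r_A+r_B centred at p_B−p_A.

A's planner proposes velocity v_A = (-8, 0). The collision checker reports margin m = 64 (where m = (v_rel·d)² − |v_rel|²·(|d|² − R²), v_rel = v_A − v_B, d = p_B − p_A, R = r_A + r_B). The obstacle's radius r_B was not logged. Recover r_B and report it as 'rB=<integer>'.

m = 64
d = (-12, -5);  v_rel = (-8, -8),  |v_rel|² = 128
v_rel×d = (-8)·(-5) − (-8)·(-12) = -56
since m = R²·128 − (-56)²:  R² = (3136 + 64) / 128 = 25
R = √25 = 5  ⇒  r_B = 5 − 1 = 4

rB=4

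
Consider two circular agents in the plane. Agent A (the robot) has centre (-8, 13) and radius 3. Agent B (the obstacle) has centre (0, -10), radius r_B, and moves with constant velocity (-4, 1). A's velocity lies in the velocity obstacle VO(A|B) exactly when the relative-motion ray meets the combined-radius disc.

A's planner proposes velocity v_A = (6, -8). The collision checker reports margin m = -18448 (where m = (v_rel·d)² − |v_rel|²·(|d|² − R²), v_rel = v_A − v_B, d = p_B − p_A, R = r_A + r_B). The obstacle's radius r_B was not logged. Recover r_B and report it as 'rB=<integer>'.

m = -18448
d = (8, -23);  v_rel = (10, -9),  |v_rel|² = 181
v_rel×d = (10)·(-23) − (-9)·(8) = -158
since m = R²·181 − (-158)²:  R² = (24964 + -18448) / 181 = 36
R = √36 = 6  ⇒  r_B = 6 − 3 = 3

rB=3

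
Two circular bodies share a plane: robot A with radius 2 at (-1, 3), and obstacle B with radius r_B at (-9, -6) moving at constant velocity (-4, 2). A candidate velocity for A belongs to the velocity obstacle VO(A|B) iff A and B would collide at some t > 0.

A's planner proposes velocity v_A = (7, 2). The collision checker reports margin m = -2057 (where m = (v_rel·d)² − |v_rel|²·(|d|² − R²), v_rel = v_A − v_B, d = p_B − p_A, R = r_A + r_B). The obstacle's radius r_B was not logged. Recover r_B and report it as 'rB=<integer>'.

m = -2057
d = (-8, -9);  v_rel = (11, 0),  |v_rel|² = 121
v_rel×d = (11)·(-9) − (0)·(-8) = -99
since m = R²·121 − (-99)²:  R² = (9801 + -2057) / 121 = 64
R = √64 = 8  ⇒  r_B = 8 − 2 = 6

rB=6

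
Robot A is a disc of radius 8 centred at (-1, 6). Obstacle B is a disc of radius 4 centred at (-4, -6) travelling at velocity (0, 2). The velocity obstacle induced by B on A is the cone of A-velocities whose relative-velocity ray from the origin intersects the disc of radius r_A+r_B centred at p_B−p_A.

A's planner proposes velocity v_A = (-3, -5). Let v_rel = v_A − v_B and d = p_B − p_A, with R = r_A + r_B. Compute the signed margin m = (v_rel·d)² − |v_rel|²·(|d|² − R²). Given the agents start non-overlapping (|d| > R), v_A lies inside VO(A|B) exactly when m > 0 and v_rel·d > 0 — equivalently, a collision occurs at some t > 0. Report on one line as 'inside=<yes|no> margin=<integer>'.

d = (-3, -12),  |d|² = 153;  R = 8+4 = 12,  c = 153−12² = 9
v_rel = (-3, -7),  |v_rel|² = 58;  v_rel·d = (-3)·(-3) + (-7)·(-12) = 93
58·t² − 186·t + 9 = 0  ⇒  m = 93² − 58·9 = 8127
m = 8127 > 0,  v_rel·d = 93 > 0  ⇒  inside

inside=yes margin=8127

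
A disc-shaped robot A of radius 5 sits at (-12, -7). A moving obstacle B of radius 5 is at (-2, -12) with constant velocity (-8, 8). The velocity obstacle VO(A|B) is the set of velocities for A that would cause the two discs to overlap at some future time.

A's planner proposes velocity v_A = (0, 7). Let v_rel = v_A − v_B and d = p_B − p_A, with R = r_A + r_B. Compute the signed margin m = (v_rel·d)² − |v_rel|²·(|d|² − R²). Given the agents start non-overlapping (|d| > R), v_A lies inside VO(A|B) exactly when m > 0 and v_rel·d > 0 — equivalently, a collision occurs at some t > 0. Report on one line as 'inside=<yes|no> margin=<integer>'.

d = (10, -5),  |d|² = 125;  R = 5+5 = 10,  c = 125−10² = 25
v_rel = (8, -1),  |v_rel|² = 65;  v_rel·d = (8)·(10) + (-1)·(-5) = 85
65·t² − 170·t + 25 = 0  ⇒  m = 85² − 65·25 = 5600
m = 5600 > 0,  v_rel·d = 85 > 0  ⇒  inside

inside=yes margin=5600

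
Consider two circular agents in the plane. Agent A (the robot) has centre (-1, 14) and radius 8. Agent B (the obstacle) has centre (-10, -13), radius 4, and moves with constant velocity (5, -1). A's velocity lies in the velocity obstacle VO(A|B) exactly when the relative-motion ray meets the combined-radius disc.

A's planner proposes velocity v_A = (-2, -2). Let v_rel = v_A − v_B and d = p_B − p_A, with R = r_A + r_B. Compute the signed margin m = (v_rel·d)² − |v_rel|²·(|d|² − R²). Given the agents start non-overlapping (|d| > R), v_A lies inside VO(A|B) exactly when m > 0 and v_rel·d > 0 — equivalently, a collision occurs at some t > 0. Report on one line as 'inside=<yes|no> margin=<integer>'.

d = (-9, -27),  |d|² = 810;  R = 8+4 = 12,  c = 810−12² = 666
v_rel = (-7, -1),  |v_rel|² = 50;  v_rel·d = (-7)·(-9) + (-1)·(-27) = 90
50·t² − 180·t + 666 = 0  ⇒  m = 90² − 50·666 = -25200
m = -25200 < 0,  v_rel·d = 90 > 0  ⇒  outside

inside=no margin=-25200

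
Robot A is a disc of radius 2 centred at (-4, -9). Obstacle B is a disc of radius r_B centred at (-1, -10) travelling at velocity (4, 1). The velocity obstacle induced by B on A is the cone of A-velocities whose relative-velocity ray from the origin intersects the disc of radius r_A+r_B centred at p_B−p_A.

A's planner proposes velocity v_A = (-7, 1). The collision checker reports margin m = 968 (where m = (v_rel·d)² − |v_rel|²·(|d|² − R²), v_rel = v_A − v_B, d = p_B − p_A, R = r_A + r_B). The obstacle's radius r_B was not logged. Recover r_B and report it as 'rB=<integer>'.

m = 968
d = (3, -1);  v_rel = (-11, 0),  |v_rel|² = 121
v_rel×d = (-11)·(-1) − (0)·(3) = 11
since m = R²·121 − 11²:  R² = (121 + 968) / 121 = 9
R = √9 = 3  ⇒  r_B = 3 − 2 = 1

rB=1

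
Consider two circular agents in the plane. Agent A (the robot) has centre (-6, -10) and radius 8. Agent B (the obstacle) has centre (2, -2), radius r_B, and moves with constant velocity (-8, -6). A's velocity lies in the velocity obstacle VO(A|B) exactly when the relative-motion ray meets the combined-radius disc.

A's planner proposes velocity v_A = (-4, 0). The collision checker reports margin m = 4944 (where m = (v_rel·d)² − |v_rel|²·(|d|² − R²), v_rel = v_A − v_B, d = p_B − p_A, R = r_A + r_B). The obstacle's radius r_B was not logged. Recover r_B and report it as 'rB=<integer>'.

m = 4944
d = (8, 8);  v_rel = (4, 6),  |v_rel|² = 52
v_rel×d = (4)·(8) − (6)·(8) = -16
since m = R²·52 − (-16)²:  R² = (256 + 4944) / 52 = 100
R = √100 = 10  ⇒  r_B = 10 − 8 = 2

rB=2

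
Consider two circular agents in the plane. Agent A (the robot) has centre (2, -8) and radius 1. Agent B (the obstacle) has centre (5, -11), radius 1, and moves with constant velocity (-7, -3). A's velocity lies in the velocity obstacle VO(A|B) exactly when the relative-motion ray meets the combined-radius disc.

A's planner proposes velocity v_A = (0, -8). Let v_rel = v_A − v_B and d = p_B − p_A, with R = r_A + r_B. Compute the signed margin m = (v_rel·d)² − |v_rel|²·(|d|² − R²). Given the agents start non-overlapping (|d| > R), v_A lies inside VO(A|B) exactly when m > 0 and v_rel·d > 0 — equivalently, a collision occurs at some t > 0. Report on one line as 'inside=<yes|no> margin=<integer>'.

d = (3, -3),  |d|² = 18;  R = 1+1 = 2,  c = 18−2² = 14
v_rel = (7, -5),  |v_rel|² = 74;  v_rel·d = (7)·(3) + (-5)·(-3) = 36
74·t² − 72·t + 14 = 0  ⇒  m = 36² − 74·14 = 260
m = 260 > 0,  v_rel·d = 36 > 0  ⇒  inside

inside=yes margin=260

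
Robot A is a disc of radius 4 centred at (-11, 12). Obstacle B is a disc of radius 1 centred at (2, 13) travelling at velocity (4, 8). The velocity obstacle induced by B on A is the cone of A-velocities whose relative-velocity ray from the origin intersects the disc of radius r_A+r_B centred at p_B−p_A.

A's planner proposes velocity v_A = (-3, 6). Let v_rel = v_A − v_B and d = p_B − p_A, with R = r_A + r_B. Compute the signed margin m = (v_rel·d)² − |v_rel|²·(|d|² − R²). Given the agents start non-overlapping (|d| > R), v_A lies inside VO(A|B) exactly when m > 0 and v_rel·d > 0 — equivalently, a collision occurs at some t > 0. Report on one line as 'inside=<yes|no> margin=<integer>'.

d = (13, 1),  |d|² = 170;  R = 4+1 = 5,  c = 170−5² = 145
v_rel = (-7, -2),  |v_rel|² = 53;  v_rel·d = (-7)·(13) + (-2)·(1) = -93
53·t² + 186·t + 145 = 0  ⇒  m = (-93)² − 53·145 = 964
m = 964 > 0,  v_rel·d = -93 < 0  ⇒  outside

inside=no margin=964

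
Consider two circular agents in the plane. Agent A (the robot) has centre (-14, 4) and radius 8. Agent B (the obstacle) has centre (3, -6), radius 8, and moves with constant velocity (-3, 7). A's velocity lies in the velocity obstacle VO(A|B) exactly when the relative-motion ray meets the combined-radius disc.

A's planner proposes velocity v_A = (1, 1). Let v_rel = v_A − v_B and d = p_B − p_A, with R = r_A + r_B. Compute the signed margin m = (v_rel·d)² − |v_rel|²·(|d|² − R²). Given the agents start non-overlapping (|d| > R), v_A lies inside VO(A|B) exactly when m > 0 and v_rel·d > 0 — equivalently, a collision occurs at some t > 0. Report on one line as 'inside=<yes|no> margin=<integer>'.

d = (17, -10),  |d|² = 389;  R = 8+8 = 16,  c = 389−16² = 133
v_rel = (4, -6),  |v_rel|² = 52;  v_rel·d = (4)·(17) + (-6)·(-10) = 128
52·t² − 256·t + 133 = 0  ⇒  m = 128² − 52·133 = 9468
m = 9468 > 0,  v_rel·d = 128 > 0  ⇒  inside

inside=yes margin=9468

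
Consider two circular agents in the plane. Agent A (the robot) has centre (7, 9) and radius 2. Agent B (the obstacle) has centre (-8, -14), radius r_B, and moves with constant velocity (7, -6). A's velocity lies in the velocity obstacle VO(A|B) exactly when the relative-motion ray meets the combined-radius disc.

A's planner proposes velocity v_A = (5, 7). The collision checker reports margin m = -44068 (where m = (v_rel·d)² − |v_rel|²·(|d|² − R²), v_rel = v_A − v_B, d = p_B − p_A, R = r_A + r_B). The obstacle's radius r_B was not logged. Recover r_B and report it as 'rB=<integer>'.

m = -44068
d = (-15, -23);  v_rel = (-2, 13),  |v_rel|² = 173
v_rel×d = (-2)·(-23) − (13)·(-15) = 241
since m = R²·173 − 241²:  R² = (58081 + -44068) / 173 = 81
R = √81 = 9  ⇒  r_B = 9 − 2 = 7

rB=7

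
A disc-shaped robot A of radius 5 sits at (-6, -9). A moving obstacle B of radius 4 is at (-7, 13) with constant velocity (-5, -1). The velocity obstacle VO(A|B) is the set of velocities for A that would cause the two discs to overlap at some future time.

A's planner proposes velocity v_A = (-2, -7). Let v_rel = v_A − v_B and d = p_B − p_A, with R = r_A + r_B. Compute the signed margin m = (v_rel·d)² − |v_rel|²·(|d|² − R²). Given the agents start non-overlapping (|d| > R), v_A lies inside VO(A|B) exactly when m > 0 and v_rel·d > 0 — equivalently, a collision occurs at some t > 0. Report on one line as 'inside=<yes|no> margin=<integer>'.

d = (-1, 22),  |d|² = 485;  R = 5+4 = 9,  c = 485−9² = 404
v_rel = (3, -6),  |v_rel|² = 45;  v_rel·d = (3)·(-1) + (-6)·(22) = -135
45·t² + 270·t + 404 = 0  ⇒  m = (-135)² − 45·404 = 45
m = 45 > 0,  v_rel·d = -135 < 0  ⇒  outside

inside=no margin=45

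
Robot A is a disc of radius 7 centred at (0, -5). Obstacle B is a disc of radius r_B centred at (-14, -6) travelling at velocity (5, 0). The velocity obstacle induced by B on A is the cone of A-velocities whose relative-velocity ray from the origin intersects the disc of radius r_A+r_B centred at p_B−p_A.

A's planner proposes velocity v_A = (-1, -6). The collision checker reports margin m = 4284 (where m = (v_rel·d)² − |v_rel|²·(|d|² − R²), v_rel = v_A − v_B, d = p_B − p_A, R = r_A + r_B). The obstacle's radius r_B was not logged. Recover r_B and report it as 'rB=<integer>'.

m = 4284
d = (-14, -1);  v_rel = (-6, -6),  |v_rel|² = 72
v_rel×d = (-6)·(-1) − (-6)·(-14) = -78
since m = R²·72 − (-78)²:  R² = (6084 + 4284) / 72 = 144
R = √144 = 12  ⇒  r_B = 12 − 7 = 5

rB=5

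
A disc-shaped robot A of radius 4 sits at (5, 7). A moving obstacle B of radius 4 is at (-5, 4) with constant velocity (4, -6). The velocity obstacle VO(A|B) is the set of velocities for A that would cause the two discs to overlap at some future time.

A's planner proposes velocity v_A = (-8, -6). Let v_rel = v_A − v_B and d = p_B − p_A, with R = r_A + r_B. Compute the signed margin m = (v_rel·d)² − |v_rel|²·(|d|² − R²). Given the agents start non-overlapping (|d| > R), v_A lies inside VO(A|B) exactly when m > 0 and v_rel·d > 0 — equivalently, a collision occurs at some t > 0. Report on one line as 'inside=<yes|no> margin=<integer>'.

d = (-10, -3),  |d|² = 109;  R = 4+4 = 8,  c = 109−8² = 45
v_rel = (-12, 0),  |v_rel|² = 144;  v_rel·d = (-12)·(-10) + (0)·(-3) = 120
144·t² − 240·t + 45 = 0  ⇒  m = 120² − 144·45 = 7920
m = 7920 > 0,  v_rel·d = 120 > 0  ⇒  inside

inside=yes margin=7920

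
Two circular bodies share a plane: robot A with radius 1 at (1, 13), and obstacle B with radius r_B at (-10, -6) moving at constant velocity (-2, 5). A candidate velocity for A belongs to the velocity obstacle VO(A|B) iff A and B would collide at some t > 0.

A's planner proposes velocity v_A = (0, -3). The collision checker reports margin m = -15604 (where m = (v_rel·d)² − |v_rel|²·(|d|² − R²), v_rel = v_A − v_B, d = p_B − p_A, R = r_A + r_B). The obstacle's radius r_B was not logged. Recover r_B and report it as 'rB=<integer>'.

m = -15604
d = (-11, -19);  v_rel = (2, -8),  |v_rel|² = 68
v_rel×d = (2)·(-19) − (-8)·(-11) = -126
since m = R²·68 − (-126)²:  R² = (15876 + -15604) / 68 = 4
R = √4 = 2  ⇒  r_B = 2 − 1 = 1

rB=1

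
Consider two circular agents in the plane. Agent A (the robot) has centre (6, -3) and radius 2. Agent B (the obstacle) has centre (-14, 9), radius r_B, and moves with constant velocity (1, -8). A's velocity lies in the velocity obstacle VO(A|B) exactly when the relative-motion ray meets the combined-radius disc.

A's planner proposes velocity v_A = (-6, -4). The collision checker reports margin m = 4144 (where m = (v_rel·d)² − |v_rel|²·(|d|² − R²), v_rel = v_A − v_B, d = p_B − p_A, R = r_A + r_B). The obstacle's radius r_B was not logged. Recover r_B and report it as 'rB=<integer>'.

m = 4144
d = (-20, 12);  v_rel = (-7, 4),  |v_rel|² = 65
v_rel×d = (-7)·(12) − (4)·(-20) = -4
since m = R²·65 − (-4)²:  R² = (16 + 4144) / 65 = 64
R = √64 = 8  ⇒  r_B = 8 − 2 = 6

rB=6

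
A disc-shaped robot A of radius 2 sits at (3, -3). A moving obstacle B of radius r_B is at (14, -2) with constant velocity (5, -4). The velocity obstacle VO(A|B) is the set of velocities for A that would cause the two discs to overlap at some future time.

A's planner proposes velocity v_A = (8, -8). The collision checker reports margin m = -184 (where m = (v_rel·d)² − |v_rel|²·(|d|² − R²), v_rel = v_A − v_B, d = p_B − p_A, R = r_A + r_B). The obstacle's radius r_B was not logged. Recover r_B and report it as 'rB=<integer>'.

m = -184
d = (11, 1);  v_rel = (3, -4),  |v_rel|² = 25
v_rel×d = (3)·(1) − (-4)·(11) = 47
since m = R²·25 − 47²:  R² = (2209 + -184) / 25 = 81
R = √81 = 9  ⇒  r_B = 9 − 2 = 7

rB=7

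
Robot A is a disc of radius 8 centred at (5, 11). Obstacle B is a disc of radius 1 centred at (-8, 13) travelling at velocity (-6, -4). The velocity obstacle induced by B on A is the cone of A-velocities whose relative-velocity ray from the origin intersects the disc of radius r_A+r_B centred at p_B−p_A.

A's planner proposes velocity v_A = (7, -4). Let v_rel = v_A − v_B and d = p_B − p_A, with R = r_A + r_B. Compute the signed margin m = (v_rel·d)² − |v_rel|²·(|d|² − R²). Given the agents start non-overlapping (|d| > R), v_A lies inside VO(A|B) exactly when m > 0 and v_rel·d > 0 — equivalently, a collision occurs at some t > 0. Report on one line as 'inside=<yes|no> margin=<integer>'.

d = (-13, 2),  |d|² = 173;  R = 8+1 = 9,  c = 173−9² = 92
v_rel = (13, 0),  |v_rel|² = 169;  v_rel·d = (13)·(-13) + (0)·(2) = -169
169·t² + 338·t + 92 = 0  ⇒  m = (-169)² − 169·92 = 13013
m = 13013 > 0,  v_rel·d = -169 < 0  ⇒  outside

inside=no margin=13013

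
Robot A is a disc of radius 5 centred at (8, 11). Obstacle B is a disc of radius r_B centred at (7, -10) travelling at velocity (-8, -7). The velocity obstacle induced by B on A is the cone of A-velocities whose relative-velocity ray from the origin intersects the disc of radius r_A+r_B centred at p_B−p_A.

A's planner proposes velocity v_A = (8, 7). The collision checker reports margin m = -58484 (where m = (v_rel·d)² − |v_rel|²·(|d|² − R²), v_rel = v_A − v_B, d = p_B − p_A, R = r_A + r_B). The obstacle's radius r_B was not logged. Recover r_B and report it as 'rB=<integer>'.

m = -58484
d = (-1, -21);  v_rel = (16, 14),  |v_rel|² = 452
v_rel×d = (16)·(-21) − (14)·(-1) = -322
since m = R²·452 − (-322)²:  R² = (103684 + -58484) / 452 = 100
R = √100 = 10  ⇒  r_B = 10 − 5 = 5

rB=5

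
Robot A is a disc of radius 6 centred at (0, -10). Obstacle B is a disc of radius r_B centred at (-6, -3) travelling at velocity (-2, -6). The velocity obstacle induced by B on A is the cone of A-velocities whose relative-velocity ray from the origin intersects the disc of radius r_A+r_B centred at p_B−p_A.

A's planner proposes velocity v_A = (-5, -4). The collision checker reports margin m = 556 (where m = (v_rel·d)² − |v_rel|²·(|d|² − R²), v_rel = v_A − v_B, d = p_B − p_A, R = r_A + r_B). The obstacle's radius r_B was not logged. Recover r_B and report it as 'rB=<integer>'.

m = 556
d = (-6, 7);  v_rel = (-3, 2),  |v_rel|² = 13
v_rel×d = (-3)·(7) − (2)·(-6) = -9
since m = R²·13 − (-9)²:  R² = (81 + 556) / 13 = 49
R = √49 = 7  ⇒  r_B = 7 − 6 = 1

rB=1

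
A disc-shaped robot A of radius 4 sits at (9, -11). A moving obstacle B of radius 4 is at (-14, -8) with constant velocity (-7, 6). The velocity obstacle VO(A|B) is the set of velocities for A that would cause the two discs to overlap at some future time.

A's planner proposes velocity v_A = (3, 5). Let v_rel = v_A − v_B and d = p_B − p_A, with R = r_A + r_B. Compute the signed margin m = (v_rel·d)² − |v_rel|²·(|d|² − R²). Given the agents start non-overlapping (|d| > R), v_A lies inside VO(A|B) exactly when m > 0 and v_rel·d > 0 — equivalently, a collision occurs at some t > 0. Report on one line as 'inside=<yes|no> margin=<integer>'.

d = (-23, 3),  |d|² = 538;  R = 4+4 = 8,  c = 538−8² = 474
v_rel = (10, -1),  |v_rel|² = 101;  v_rel·d = (10)·(-23) + (-1)·(3) = -233
101·t² + 466·t + 474 = 0  ⇒  m = (-233)² − 101·474 = 6415
m = 6415 > 0,  v_rel·d = -233 < 0  ⇒  outside

inside=no margin=6415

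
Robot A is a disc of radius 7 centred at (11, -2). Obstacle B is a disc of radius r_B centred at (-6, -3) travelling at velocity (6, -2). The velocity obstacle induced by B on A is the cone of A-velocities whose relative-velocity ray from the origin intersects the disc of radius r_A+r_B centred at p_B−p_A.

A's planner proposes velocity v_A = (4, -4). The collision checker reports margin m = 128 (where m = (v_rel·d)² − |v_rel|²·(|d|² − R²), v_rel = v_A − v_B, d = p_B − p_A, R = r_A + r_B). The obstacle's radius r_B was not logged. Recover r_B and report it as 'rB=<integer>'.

m = 128
d = (-17, -1);  v_rel = (-2, -2),  |v_rel|² = 8
v_rel×d = (-2)·(-1) − (-2)·(-17) = -32
since m = R²·8 − (-32)²:  R² = (1024 + 128) / 8 = 144
R = √144 = 12  ⇒  r_B = 12 − 7 = 5

rB=5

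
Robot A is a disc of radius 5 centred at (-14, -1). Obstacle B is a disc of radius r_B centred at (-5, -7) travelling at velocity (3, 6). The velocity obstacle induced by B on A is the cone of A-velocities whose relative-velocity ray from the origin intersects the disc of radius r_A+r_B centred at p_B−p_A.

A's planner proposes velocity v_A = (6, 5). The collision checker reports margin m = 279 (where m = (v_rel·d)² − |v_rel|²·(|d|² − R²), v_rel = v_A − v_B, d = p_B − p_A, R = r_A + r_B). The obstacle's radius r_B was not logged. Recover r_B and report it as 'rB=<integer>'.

m = 279
d = (9, -6);  v_rel = (3, -1),  |v_rel|² = 10
v_rel×d = (3)·(-6) − (-1)·(9) = -9
since m = R²·10 − (-9)²:  R² = (81 + 279) / 10 = 36
R = √36 = 6  ⇒  r_B = 6 − 5 = 1

rB=1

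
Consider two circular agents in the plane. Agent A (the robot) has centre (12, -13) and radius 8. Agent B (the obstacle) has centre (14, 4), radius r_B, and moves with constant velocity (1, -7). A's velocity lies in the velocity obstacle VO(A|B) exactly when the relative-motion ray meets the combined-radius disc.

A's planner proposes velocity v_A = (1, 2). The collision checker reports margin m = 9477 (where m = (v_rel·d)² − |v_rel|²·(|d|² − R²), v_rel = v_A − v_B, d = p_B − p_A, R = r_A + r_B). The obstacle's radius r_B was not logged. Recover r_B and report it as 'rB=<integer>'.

m = 9477
d = (2, 17);  v_rel = (0, 9),  |v_rel|² = 81
v_rel×d = (0)·(17) − (9)·(2) = -18
since m = R²·81 − (-18)²:  R² = (324 + 9477) / 81 = 121
R = √121 = 11  ⇒  r_B = 11 − 8 = 3

rB=3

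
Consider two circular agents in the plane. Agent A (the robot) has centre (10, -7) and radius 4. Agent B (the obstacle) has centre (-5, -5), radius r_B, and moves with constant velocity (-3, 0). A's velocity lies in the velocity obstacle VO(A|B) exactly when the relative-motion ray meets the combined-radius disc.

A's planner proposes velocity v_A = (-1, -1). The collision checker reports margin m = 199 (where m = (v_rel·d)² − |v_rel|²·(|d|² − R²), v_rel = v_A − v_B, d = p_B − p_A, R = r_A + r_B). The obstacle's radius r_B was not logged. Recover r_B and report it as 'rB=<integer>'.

m = 199
d = (-15, 2);  v_rel = (2, -1),  |v_rel|² = 5
v_rel×d = (2)·(2) − (-1)·(-15) = -11
since m = R²·5 − (-11)²:  R² = (121 + 199) / 5 = 64
R = √64 = 8  ⇒  r_B = 8 − 4 = 4

rB=4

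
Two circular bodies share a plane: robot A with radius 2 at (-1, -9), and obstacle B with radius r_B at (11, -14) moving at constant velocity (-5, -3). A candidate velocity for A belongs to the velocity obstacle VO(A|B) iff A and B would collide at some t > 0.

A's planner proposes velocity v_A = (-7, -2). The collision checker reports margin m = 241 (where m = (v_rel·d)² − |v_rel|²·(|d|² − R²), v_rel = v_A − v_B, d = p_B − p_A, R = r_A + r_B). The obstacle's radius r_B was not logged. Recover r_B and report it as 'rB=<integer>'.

m = 241
d = (12, -5);  v_rel = (-2, 1),  |v_rel|² = 5
v_rel×d = (-2)·(-5) − (1)·(12) = -2
since m = R²·5 − (-2)²:  R² = (4 + 241) / 5 = 49
R = √49 = 7  ⇒  r_B = 7 − 2 = 5

rB=5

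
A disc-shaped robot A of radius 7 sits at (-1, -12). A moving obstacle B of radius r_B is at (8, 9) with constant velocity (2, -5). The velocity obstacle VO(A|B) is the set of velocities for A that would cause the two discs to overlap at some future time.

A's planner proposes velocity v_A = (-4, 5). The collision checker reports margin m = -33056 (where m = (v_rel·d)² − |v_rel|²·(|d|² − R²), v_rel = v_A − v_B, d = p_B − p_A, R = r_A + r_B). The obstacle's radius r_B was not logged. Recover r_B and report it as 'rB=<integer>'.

m = -33056
d = (9, 21);  v_rel = (-6, 10),  |v_rel|² = 136
v_rel×d = (-6)·(21) − (10)·(9) = -216
since m = R²·136 − (-216)²:  R² = (46656 + -33056) / 136 = 100
R = √100 = 10  ⇒  r_B = 10 − 7 = 3

rB=3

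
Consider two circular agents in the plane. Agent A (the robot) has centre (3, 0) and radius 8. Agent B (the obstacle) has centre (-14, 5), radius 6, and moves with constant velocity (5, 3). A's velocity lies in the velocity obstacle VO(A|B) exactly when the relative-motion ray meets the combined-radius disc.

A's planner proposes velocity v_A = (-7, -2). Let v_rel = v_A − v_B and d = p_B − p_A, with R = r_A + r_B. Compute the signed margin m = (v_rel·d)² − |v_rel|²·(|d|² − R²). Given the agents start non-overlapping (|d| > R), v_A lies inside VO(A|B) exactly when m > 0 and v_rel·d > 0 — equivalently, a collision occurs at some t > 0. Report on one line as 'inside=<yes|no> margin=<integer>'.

d = (-17, 5),  |d|² = 314;  R = 8+6 = 14,  c = 314−14² = 118
v_rel = (-12, -5),  |v_rel|² = 169;  v_rel·d = (-12)·(-17) + (-5)·(5) = 179
169·t² − 358·t + 118 = 0  ⇒  m = 179² − 169·118 = 12099
m = 12099 > 0,  v_rel·d = 179 > 0  ⇒  inside

inside=yes margin=12099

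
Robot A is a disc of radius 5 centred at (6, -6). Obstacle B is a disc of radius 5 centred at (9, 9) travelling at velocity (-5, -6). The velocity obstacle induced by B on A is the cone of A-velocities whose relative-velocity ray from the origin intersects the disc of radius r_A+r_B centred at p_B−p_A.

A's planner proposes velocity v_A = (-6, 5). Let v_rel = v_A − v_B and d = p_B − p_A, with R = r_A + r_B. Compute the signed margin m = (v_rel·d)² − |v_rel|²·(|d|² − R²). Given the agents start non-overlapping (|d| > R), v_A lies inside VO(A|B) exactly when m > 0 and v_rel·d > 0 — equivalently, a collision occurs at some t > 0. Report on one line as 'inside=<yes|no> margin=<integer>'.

d = (3, 15),  |d|² = 234;  R = 5+5 = 10,  c = 234−10² = 134
v_rel = (-1, 11),  |v_rel|² = 122;  v_rel·d = (-1)·(3) + (11)·(15) = 162
122·t² − 324·t + 134 = 0  ⇒  m = 162² − 122·134 = 9896
m = 9896 > 0,  v_rel·d = 162 > 0  ⇒  inside

inside=yes margin=9896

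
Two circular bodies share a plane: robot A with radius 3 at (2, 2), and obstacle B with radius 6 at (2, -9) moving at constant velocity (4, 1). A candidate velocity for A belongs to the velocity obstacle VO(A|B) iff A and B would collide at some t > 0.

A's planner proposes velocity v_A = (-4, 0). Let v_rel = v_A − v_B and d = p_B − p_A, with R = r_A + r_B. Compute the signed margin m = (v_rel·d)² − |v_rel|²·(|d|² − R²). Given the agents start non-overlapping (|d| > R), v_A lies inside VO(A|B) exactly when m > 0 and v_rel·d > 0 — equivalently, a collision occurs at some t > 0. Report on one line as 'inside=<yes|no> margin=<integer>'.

d = (0, -11),  |d|² = 121;  R = 3+6 = 9,  c = 121−9² = 40
v_rel = (-8, -1),  |v_rel|² = 65;  v_rel·d = (-8)·(0) + (-1)·(-11) = 11
65·t² − 22·t + 40 = 0  ⇒  m = 11² − 65·40 = -2479
m = -2479 < 0,  v_rel·d = 11 > 0  ⇒  outside

inside=no margin=-2479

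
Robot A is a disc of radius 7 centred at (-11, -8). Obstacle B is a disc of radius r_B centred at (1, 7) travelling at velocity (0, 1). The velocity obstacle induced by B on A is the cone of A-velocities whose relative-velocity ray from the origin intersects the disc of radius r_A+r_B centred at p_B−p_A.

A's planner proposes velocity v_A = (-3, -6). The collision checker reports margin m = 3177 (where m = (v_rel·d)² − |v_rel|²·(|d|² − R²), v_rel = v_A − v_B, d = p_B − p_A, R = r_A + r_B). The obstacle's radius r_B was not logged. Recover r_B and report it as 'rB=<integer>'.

m = 3177
d = (12, 15);  v_rel = (-3, -7),  |v_rel|² = 58
v_rel×d = (-3)·(15) − (-7)·(12) = 39
since m = R²·58 − 39²:  R² = (1521 + 3177) / 58 = 81
R = √81 = 9  ⇒  r_B = 9 − 7 = 2

rB=2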